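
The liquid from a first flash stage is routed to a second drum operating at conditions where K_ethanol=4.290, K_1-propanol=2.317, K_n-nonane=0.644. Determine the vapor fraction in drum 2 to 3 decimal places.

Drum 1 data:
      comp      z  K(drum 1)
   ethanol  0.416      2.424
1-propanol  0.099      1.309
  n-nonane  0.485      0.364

Drum 1:
Newton iteration, ψ₁⁰ = 0.5:
  ψ₁ = 0.500: g = -0.0798, g' = -0.717 → ψ₁ = 0.389
  ψ₁ = 0.389: g = -0.0011, g' = -0.703 → ψ₁ = 0.387
Converged at ψ₁ = 0.387.
Drum-1 compositions:
  ethanol: x = 0.268, y = 0.650
  1-propanol: x = 0.088, y = 0.116
  n-nonane: x = 0.643, y = 0.234
Drum-2 feed = drum-1 liquid: z₂ = (0.2682, 0.0884, 0.6434).
Drum 2:
Newton–Raphson from ψ₂ = 0.52:
  ψ₂ = 0.520: g = 0.1135, g' = -0.572 → ψ₂ = 0.718
  ψ₂ = 0.718: g = 0.0143, g' = -0.444 → ψ₂ = 0.751
Converged at ψ₂ = 0.751.
  ethanol: x = 0.077, y = 0.331
  1-propanol: x = 0.044, y = 0.103
  n-nonane: x = 0.878, y = 0.566

V/F (drum 2) = 0.751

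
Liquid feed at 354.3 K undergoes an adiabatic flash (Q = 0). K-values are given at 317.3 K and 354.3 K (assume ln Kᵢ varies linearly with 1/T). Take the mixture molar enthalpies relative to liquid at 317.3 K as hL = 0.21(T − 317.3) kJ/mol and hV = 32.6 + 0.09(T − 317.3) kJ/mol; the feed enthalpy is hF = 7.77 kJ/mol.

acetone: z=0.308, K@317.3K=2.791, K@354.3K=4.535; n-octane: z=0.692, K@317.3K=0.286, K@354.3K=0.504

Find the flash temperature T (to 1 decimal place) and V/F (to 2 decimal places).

T = 329.0 K, V/F = 0.17

Adiabatic flash: solve Rachford–Rice at each trial T, then check hF = ψ·hV(T) + (1−ψ)·hL(T).
  T = 317.3 K: K = (2.791, 0.286), RR gives ψ = 0.045, H_out = 1.467 kJ/mol
  T = 354.3 K: K = (4.535, 0.504), RR gives ψ = 0.425, H_out = 19.744 kJ/mol
  T = 335.8 K: K = (3.606, 0.386), RR gives ψ = 0.236, H_out = 11.047 kJ/mol
  T = 326.6 K: K = (3.186, 0.334), RR gives ψ = 0.146, H_out = 6.542 kJ/mol
  T = 331.2 K: K = (3.392, 0.359), RR gives ψ = 0.191, H_out = 8.837 kJ/mol
  T = 328.9 K: K = (3.288, 0.346), RR gives ψ = 0.169, H_out = 7.702 kJ/mol
Linear interpolation between T = 328.9 (H_out = 7.702) and T = 331.2 (H_out = 8.837) on hF = 7.77 gives T ≈ 329.0 K, at which ψ = 0.17.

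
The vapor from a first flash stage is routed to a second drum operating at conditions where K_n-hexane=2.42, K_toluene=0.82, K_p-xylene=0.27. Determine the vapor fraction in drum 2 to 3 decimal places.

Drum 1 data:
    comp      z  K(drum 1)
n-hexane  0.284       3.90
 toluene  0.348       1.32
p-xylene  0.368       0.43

Drum 1:
Rachford–Rice: g(ψ₁) = Σ zᵢ(Kᵢ−1)/(1+ψ₁(Kᵢ−1)) = 0.
g(0) = ΣzᵢKᵢ − 1 = 0.725 and g(1) = 1 − Σzᵢ/Kᵢ = -0.192, so a root lies in (0, 1).
Newton–Raphson from ψ₁ = 0.5:
  ψ₁ = 0.500: g = 0.1388, g' = -0.658 → ψ₁ = 0.711
  ψ₁ = 0.711: g = 0.0071, g' = -0.616 → ψ₁ = 0.722
Converged at ψ₁ = 0.722.
Drum-1 compositions:
  n-hexane: x = 0.092, y = 0.358
  toluene: x = 0.283, y = 0.373
  p-xylene: x = 0.626, y = 0.269
Drum-2 feed = drum-1 vapor: z₂ = (0.3579, 0.3731, 0.2690).
Drum 2:
Material balance + equilibrium reduce to Σ zᵢ(Kᵢ−1)/(1+ψ₂(Kᵢ−1)) = 0.
g(0) = ΣzᵢKᵢ − 1 = 0.245 and g(1) = 1 − Σzᵢ/Kᵢ = -0.599, so a root lies in (0, 1).
Newton–Raphson from ψ₂ = 0.43:
  ψ₂ = 0.430: g = -0.0435, g' = -0.597 → ψ₂ = 0.357
Converged at ψ₂ = 0.357.
  n-hexane: x = 0.238, y = 0.575
  toluene: x = 0.399, y = 0.327
  p-xylene: x = 0.364, y = 0.098

V/F (drum 2) = 0.357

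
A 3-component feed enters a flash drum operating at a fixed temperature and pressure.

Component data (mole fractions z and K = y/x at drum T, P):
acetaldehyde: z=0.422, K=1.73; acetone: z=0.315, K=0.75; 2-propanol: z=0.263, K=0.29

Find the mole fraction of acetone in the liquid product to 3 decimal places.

Material balance + equilibrium reduce to Σ zᵢ(Kᵢ−1)/(1+ψ(Kᵢ−1)) = 0.
Check two-phase: ΣzᵢKᵢ = 1.043 > 1 and Σzᵢ/Kᵢ = 1.571 > 1, so g(0) = 0.043 > 0 and g(1) = -0.571 < 0.
Newton–Raphson from ψ = 0.5:
  ψ = 0.500: g = -0.1538, g' = -0.465 → ψ = 0.169
  ψ = 0.169: g = -0.0203, g' = -0.371 → ψ = 0.115
  ψ = 0.115: g = -0.0001, g' = -0.369 → ψ = 0.114
Converged at ψ = 0.114.
Compositions from xᵢ = zᵢ/(1+ψ(Kᵢ−1)), yᵢ = Kᵢxᵢ:
  acetaldehyde: x = 0.389, y = 0.674
  acetone: x = 0.324, y = 0.243
  2-propanol: x = 0.286, y = 0.083

x_acetone = 0.324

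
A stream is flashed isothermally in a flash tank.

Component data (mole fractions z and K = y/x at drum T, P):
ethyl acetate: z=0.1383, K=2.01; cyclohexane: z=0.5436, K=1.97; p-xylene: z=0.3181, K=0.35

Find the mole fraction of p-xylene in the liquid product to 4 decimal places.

Let ψ = V/F and solve Σ zᵢ(Kᵢ−1)/(1+ψ(Kᵢ−1)) = 0.
Check two-phase: ΣzᵢKᵢ = 1.4602 > 1 and Σzᵢ/Kᵢ = 1.2536 > 1, so g(0) = 0.4602 > 0 and g(1) = -0.2536 < 0.
Newton iteration, ψ⁰ = 0.5:
  ψ = 0.5000: g = 0.14157, g' = -0.5892 → ψ = 0.7403
  ψ = 0.7403: g = -0.01170, g' = -0.7188 → ψ = 0.7240
  ψ = 0.7240: g = -0.00013, g' = -0.7031 → ψ = 0.7238
Converged at ψ = 0.7238.
Compositions from xᵢ = zᵢ/(1+ψ(Kᵢ−1)), yᵢ = Kᵢxᵢ:
  ethyl acetate: x = 0.0799, y = 0.1606
  cyclohexane: x = 0.3194, y = 0.6292
  p-xylene: x = 0.6007, y = 0.2103

x_p-xylene = 0.6007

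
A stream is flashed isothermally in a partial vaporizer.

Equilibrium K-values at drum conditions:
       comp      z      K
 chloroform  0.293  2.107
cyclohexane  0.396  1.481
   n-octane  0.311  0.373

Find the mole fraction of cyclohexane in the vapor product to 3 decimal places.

y_cyclohexane = 0.445

Rachford–Rice: g(ψ) = Σ zᵢ(Kᵢ−1)/(1+ψ(Kᵢ−1)) = 0.
Check two-phase: ΣzᵢKᵢ = 1.320 > 1 and Σzᵢ/Kᵢ = 1.240 > 1, so g(0) = 0.320 > 0 and g(1) = -0.240 < 0.
Newton iteration, ψ⁰ = 0.5:
  ψ = 0.500: g = 0.0783, g' = -0.468 → ψ = 0.667
  ψ = 0.667: g = -0.0046, g' = -0.533 → ψ = 0.659
Converged at ψ = 0.659.
Compositions from xᵢ = zᵢ/(1+ψ(Kᵢ−1)), yᵢ = Kᵢxᵢ:
  chloroform: x = 0.169, y = 0.357
  cyclohexane: x = 0.301, y = 0.445
  n-octane: x = 0.530, y = 0.198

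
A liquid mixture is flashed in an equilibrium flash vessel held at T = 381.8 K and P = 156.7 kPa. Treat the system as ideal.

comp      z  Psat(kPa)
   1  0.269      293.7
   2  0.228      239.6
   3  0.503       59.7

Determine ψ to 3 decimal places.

Raoult's law: Kᵢ = Pᵢˢᵃᵗ/P = Pᵢˢᵃᵗ/156.7.
  K_1 = 293.7/156.7 = 1.87428, K_2 = 239.6/156.7 = 1.52904, K_3 = 59.7/156.7 = 0.38098
Iterate (Newton) starting at ψ = 0.5:
  ψ = 0.500: g = -0.1919, g' = -0.544 → ψ = 0.147
  ψ = 0.147: g = -0.0222, g' = -0.450 → ψ = 0.098
Converged at ψ = 0.098.

ψ = 0.098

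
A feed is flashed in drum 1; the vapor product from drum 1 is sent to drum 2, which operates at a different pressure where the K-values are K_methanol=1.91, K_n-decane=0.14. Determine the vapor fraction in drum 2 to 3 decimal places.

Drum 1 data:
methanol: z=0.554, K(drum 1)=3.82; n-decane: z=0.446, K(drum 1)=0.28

V/F (drum 2) = 0.658

Drum 1:
Let ψ₁ = V/F and solve Σ zᵢ(Kᵢ−1)/(1+ψ₁(Kᵢ−1)) = 0.
g(0) = ΣzᵢKᵢ − 1 = 1.241 and g(1) = 1 − Σzᵢ/Kᵢ = -0.738, so a root lies in (0, 1).
Binary case is linear: z₁(K₁−1)(1+ψ₁(K₂−1)) + z₂(K₂−1)(1+ψ₁(K₁−1)) = 0
⇒ ψ₁ = [z₁(K₁−1)+z₂(K₂−1)] / [−(K₁−1)(K₂−1)] = 1.2412/2.0304 = 0.611
Drum-1 compositions:
  methanol: x = 0.203, y = 0.777
  n-decane: x = 0.797, y = 0.223
Drum-2 feed = drum-1 vapor: z₂ = (0.7769, 0.2231).
Drum 2:
Iterate (Newton) starting at ψ₂ = 0.4:
  ψ₂ = 0.400: g = 0.2259, g' = -0.729 → ψ₂ = 0.710
  ψ₂ = 0.710: g = -0.0629, g' = -1.325 → ψ₂ = 0.662
  ψ₂ = 0.662: g = -0.0046, g' = -1.141 → ψ₂ = 0.658
Converged at ψ₂ = 0.658.
  methanol: x = 0.486, y = 0.928
  n-decane: x = 0.514, y = 0.072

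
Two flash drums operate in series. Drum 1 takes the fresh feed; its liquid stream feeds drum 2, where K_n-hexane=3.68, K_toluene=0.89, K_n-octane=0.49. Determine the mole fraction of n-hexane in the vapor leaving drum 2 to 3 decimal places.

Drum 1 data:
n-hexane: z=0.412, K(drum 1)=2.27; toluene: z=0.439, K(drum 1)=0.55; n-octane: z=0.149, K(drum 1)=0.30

y_n-hexane (drum 2) = 0.326

Drum 1:
Newton–Raphson from ψ₁ = 0.5:
  ψ₁ = 0.500: g = -0.0953, g' = -0.569 → ψ₁ = 0.333
  ψ₁ = 0.333: g = -0.0004, g' = -0.575 → ψ₁ = 0.332
Converged at ψ₁ = 0.332.
Drum-1 compositions:
  n-hexane: x = 0.290, y = 0.658
  toluene: x = 0.516, y = 0.284
  n-octane: x = 0.194, y = 0.058
Drum-2 feed = drum-1 liquid: z₂ = (0.2898, 0.5161, 0.1941).
Drum 2:
Let ψ₂ = V/F and solve Σ zᵢ(Kᵢ−1)/(1+ψ₂(Kᵢ−1)) = 0.
Feasibility: ΣzᵢKᵢ = 1.621, Σzᵢ/Kᵢ = 1.055 — both > 1, two phases present.
Iterate (Newton) starting at ψ₂ = 0.5:
  ψ₂ = 0.500: g = 0.1390, g' = -0.478 → ψ₂ = 0.791
  ψ₂ = 0.791: g = 0.0210, g' = -0.363 → ψ₂ = 0.848
  ψ₂ = 0.848: g = 0.0002, g' = -0.359 → ψ₂ = 0.849
Converged at ψ₂ = 0.849.
  n-hexane: x = 0.088, y = 0.326
  toluene: x = 0.569, y = 0.507
  n-octane: x = 0.342, y = 0.168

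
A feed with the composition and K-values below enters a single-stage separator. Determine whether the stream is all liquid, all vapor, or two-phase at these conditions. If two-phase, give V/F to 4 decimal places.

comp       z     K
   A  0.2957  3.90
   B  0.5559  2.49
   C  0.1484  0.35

all vapor

ΣzᵢKᵢ = 2.5894; Σzᵢ/Kᵢ = 0.7231.
Since Σzᵢ/Kᵢ < 1 the mixture is above its dew point — single vapor phase.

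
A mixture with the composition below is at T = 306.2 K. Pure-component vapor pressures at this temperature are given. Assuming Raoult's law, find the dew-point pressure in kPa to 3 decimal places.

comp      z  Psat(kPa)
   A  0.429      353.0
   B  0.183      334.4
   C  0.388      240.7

Pdew = 296.339 kPa

At the dew point ψ → 1, so Σzᵢ/Kᵢ = 1 with Kᵢ = Pᵢˢᵃᵗ/P ⇒ 1/P = Σzᵢ/Pᵢˢᵃᵗ.
1/P = 0.429/353.0 + 0.183/334.4 + 0.388/240.7 = 0.003375 ⇒ P = 296.339 kPa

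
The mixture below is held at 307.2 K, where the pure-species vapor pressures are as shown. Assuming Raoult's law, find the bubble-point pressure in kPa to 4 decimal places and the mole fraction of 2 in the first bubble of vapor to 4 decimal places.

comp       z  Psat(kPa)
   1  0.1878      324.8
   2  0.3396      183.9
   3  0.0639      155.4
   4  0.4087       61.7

Pbub = 158.5967 kPa, y_2 = 0.3938

At the bubble point ψ → 0, so ΣzᵢKᵢ = 1 with Kᵢ = Pᵢˢᵃᵗ/P ⇒ P = ΣzᵢPᵢˢᵃᵗ.
P = 0.1878·324.8 + 0.3396·183.9 + 0.0639·155.4 + 0.4087·61.7 = 158.5967 kPa
yᵢ = zᵢPᵢˢᵃᵗ/P ⇒ y_2 = 0.3396·183.9/158.5967 = 0.3938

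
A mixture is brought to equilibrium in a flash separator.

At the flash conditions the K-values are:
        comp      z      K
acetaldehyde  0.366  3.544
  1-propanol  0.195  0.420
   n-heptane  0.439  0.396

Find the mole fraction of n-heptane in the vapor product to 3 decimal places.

Rachford–Rice: g(V/F) = Σ zᵢ(Kᵢ−1)/(1+V/F(Kᵢ−1)) = 0.
g(0) = ΣzᵢKᵢ − 1 = 0.553 and g(1) = 1 − Σzᵢ/Kᵢ = -0.676, so a root lies in (0, 1).
Iterate (Newton) starting at V/F = 0.5:
  V/F = 0.500: g = -0.1294, g' = -0.918 → V/F = 0.359
  V/F = 0.359: g = 0.0052, g' = -1.013 → V/F = 0.364
Converged at V/F = 0.364.
Compositions from xᵢ = zᵢ/(1+V/F(Kᵢ−1)), yᵢ = Kᵢxᵢ:
  acetaldehyde: x = 0.190, y = 0.673
  1-propanol: x = 0.247, y = 0.104
  n-heptane: x = 0.563, y = 0.223

y_n-heptane = 0.223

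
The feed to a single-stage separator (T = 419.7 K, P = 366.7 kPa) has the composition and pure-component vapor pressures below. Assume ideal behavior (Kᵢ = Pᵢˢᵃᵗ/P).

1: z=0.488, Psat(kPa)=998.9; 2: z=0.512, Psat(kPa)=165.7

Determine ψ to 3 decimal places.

ψ = 0.593

Raoult's law: Kᵢ = Pᵢˢᵃᵗ/P = Pᵢˢᵃᵗ/366.7.
  K_1 = 998.9/366.7 = 2.72403, K_2 = 165.7/366.7 = 0.45187
Let ψ = V/F and solve Σ zᵢ(Kᵢ−1)/(1+ψ(Kᵢ−1)) = 0.
Feasibility: ΣzᵢKᵢ = 1.561, Σzᵢ/Kᵢ = 1.312 — both > 1, two phases present.
Binary case is linear: z₁(K₁−1)(1+ψ(K₂−1)) + z₂(K₂−1)(1+ψ(K₁−1)) = 0
⇒ ψ = [z₁(K₁−1)+z₂(K₂−1)] / [−(K₁−1)(K₂−1)] = 0.5607/0.9450 = 0.593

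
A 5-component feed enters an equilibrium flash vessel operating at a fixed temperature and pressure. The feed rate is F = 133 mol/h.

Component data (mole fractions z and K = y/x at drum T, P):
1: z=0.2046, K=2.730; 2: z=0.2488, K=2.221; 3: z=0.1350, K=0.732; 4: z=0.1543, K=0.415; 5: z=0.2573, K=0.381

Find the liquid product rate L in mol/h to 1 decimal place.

Newton iteration, V/F⁰ = 0.51:
  V/F = 0.5100: g = -0.02805, g' = -0.6445 → V/F = 0.4665
Converged at V/F = 0.4665.
Then V = V/F·F = 0.4665·133 = 62.0 mol/h and L = F − V = 71.0 mol/h.

L = 71.0 mol/h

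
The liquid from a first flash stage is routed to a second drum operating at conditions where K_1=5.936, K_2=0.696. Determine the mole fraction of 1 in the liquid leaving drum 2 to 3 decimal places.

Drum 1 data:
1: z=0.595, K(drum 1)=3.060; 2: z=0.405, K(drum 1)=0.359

Drum 1:
Let ψ₁ = V/F and solve Σ zᵢ(Kᵢ−1)/(1+ψ₁(Kᵢ−1)) = 0.
g(0) = ΣzᵢKᵢ − 1 = 0.966 and g(1) = 1 − Σzᵢ/Kᵢ = -0.323, so a root lies in (0, 1).
Newton iteration, ψ₁⁰ = 0.5:
  ψ₁ = 0.500: g = 0.2217, g' = -0.973 → ψ₁ = 0.728
  ψ₁ = 0.728: g = 0.0037, g' = -0.989 → ψ₁ = 0.732
Converged at ψ₁ = 0.732.
Drum-1 compositions:
  1: x = 0.237, y = 0.726
  2: x = 0.763, y = 0.274
Drum-2 feed = drum-1 liquid: z₂ = (0.2373, 0.7627).
Drum 2:
Material balance + equilibrium reduce to Σ zᵢ(Kᵢ−1)/(1+ψ₂(Kᵢ−1)) = 0.
Check two-phase: ΣzᵢKᵢ = 1.940 > 1 and Σzᵢ/Kᵢ = 1.136 > 1, so g(0) = 0.940 > 0 and g(1) = -0.136 < 0.
Iterate (Newton) starting at ψ₂ = 0.58:
  ψ₂ = 0.580: g = 0.0218, g' = -0.491 → ψ₂ = 0.624
  ψ₂ = 0.624: g = 0.0008, g' = -0.454 → ψ₂ = 0.626
Converged at ψ₂ = 0.626.
  1: x = 0.058, y = 0.344
  2: x = 0.942, y = 0.656

x_1 (drum 2) = 0.058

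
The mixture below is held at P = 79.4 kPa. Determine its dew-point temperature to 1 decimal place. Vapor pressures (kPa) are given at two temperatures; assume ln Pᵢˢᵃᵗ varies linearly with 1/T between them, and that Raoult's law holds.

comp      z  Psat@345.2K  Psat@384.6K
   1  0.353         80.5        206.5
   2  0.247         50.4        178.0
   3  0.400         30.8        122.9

Dew-point temperature: Σzᵢ·P/Pᵢˢᵃᵗ(T) = 1. Interpolate ln Pᵢˢᵃᵗ = aᵢ + bᵢ/T.
  T = 345.2 K: ΣzᵢP/Pᵢˢᵃᵗ = 1.7685
  T = 384.6 K: ΣzᵢP/Pᵢˢᵃᵗ = 0.5043
  T = 364.9 K: ΣzᵢP/Pᵢˢᵃᵗ = 0.9093
  T = 355.0 K: ΣzᵢP/Pᵢˢᵃᵗ = 1.2573
  T = 359.9 K: ΣzᵢP/Pᵢˢᵃᵗ = 1.0683
  T = 362.4 K: ΣzᵢP/Pᵢˢᵃᵗ = 0.9850
Interpolating between 359.9 K and 362.4 K gives T ≈ 361.9 K.

T = 361.9 K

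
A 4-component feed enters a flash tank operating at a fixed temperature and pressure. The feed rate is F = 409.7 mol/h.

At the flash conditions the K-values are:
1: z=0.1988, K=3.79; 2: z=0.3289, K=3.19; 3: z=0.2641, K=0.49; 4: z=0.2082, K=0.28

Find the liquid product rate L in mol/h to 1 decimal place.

L = 138.9 mol/h

Let ψ = V/F and solve Σ zᵢ(Kᵢ−1)/(1+ψ(Kᵢ−1)) = 0.
g(0) = ΣzᵢKᵢ − 1 = 0.9903 and g(1) = 1 − Σzᵢ/Kᵢ = -0.4381, so a root lies in (0, 1).
Iterate (Newton) starting at ψ = 0.33:
  ψ = 0.3300: g = 0.34833, g' = -1.2360 → ψ = 0.6118
  ψ = 0.6118: g = 0.04902, g' = -0.9892 → ψ = 0.6614
  ψ = 0.6614: g = -0.00030, g' = -1.0041 → ψ = 0.6611
Converged at ψ = 0.6611.
Then V = ψ·F = 0.6611·409.7 = 270.8 mol/h and L = F − V = 138.9 mol/h.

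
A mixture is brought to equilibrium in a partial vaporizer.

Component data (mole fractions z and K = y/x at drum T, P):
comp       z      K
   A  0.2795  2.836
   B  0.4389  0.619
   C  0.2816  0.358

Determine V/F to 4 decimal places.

V/F = 0.1823

Rachford–Rice: g(V/F) = Σ zᵢ(Kᵢ−1)/(1+V/F(Kᵢ−1)) = 0.
g(0) = ΣzᵢKᵢ − 1 = 0.1652 and g(1) = 1 − Σzᵢ/Kᵢ = -0.5942, so a root lies in (0, 1).
Newton–Raphson from V/F = 0.54:
  V/F = 0.5400: g = -0.22957, g' = -0.6105 → V/F = 0.1640
  V/F = 0.1640: g = 0.01401, g' = -0.7741 → V/F = 0.1821
  V/F = 0.1821: g = 0.00021, g' = -0.7516 → V/F = 0.1823
Converged at V/F = 0.1823.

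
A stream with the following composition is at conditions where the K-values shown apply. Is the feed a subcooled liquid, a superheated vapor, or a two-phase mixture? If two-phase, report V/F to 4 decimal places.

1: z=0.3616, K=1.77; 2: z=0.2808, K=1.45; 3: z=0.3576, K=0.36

ΣzᵢKᵢ = 1.1759; Σzᵢ/Kᵢ = 1.3913.
Both exceed 1, so a two-phase solution exists.
Material balance + equilibrium reduce to Σ zᵢ(Kᵢ−1)/(1+ψ(Kᵢ−1)) = 0.
Newton–Raphson from ψ = 0.5:
  ψ = 0.5000: g = -0.03238, g' = -0.4664 → ψ = 0.4306
  ψ = 0.4306: g = -0.00097, g' = -0.4399 → ψ = 0.4284
Converged at ψ = 0.4284.

two-phase, V/F = 0.4284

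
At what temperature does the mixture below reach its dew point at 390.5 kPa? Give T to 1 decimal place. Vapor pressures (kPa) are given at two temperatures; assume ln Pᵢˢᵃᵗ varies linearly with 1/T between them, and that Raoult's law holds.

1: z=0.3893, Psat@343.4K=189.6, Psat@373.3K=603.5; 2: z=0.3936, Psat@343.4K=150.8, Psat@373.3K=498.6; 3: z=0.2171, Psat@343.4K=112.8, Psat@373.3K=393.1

T = 366.5 K

Dew-point temperature: Σzᵢ·P/Pᵢˢᵃᵗ(T) = 1. Interpolate ln Pᵢˢᵃᵗ = aᵢ + bᵢ/T.
  T = 343.4 K: ΣzᵢP/Pᵢˢᵃᵗ = 2.5726
  T = 373.3 K: ΣzᵢP/Pᵢˢᵃᵗ = 0.7758
  T = 358.4 K: ΣzᵢP/Pᵢˢᵃᵗ = 1.3749
  T = 365.9 K: ΣzᵢP/Pᵢˢᵃᵗ = 1.0248
  T = 369.6 K: ΣzᵢP/Pᵢˢᵃᵗ = 0.8904
  T = 367.8 K: ΣzᵢP/Pᵢˢᵃᵗ = 0.9531
  T = 366.9 K: ΣzᵢP/Pᵢˢᵃᵗ = 0.9863
Interpolating between 365.9 K and 366.9 K gives T ≈ 366.5 K.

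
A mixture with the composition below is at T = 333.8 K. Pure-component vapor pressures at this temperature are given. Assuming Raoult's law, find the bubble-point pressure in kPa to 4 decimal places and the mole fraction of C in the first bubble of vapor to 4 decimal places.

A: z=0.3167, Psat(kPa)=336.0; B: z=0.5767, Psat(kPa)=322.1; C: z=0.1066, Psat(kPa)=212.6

At the bubble point ψ → 0, so ΣzᵢKᵢ = 1 with Kᵢ = Pᵢˢᵃᵗ/P ⇒ P = ΣzᵢPᵢˢᵃᵗ.
P = 0.3167·336.0 + 0.5767·322.1 + 0.1066·212.6 = 314.8294 kPa
yᵢ = zᵢPᵢˢᵃᵗ/P ⇒ y_C = 0.1066·212.6/314.8294 = 0.0720

Pbub = 314.8294 kPa, y_C = 0.0720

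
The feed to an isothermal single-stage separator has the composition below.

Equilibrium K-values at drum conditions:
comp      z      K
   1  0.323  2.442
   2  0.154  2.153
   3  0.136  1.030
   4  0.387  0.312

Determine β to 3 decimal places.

Iterate (Newton) starting at β = 0.48:
  β = 0.480: g = -0.0040, g' = -0.728 → β = 0.475
Converged at β = 0.475.

β = 0.475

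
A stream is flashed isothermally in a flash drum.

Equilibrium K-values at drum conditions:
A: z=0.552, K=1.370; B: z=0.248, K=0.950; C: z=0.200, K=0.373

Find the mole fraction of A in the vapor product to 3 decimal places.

y_A = 0.661

Let ψ = V/F and solve Σ zᵢ(Kᵢ−1)/(1+ψ(Kᵢ−1)) = 0.
Check two-phase: ΣzᵢKᵢ = 1.066 > 1 and Σzᵢ/Kᵢ = 1.200 > 1, so g(0) = 0.066 > 0 and g(1) = -0.200 < 0.
Iterate (Newton) starting at ψ = 0.49:
  ψ = 0.490: g = -0.0208, g' = -0.219 → ψ = 0.395
  ψ = 0.395: g = -0.0011, g' = -0.197 → ψ = 0.389
Converged at ψ = 0.389.
Compositions from xᵢ = zᵢ/(1+ψ(Kᵢ−1)), yᵢ = Kᵢxᵢ:
  A: x = 0.483, y = 0.661
  B: x = 0.253, y = 0.240
  C: x = 0.265, y = 0.099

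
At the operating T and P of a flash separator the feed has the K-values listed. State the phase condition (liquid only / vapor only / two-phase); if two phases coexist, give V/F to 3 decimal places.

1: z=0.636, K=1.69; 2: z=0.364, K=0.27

two-phase, V/F = 0.344

ΣzᵢKᵢ = 1.173; Σzᵢ/Kᵢ = 1.724.
Both exceed 1, so a two-phase solution exists.
Material balance + equilibrium reduce to Σ zᵢ(Kᵢ−1)/(1+ψ(Kᵢ−1)) = 0.
Binary case is linear: z₁(K₁−1)(1+ψ(K₂−1)) + z₂(K₂−1)(1+ψ(K₁−1)) = 0
⇒ ψ = [z₁(K₁−1)+z₂(K₂−1)] / [−(K₁−1)(K₂−1)] = 0.1731/0.5037 = 0.344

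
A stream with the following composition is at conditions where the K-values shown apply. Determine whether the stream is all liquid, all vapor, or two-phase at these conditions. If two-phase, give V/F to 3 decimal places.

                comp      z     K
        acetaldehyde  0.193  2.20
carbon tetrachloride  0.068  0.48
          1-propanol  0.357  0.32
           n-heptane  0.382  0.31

all liquid

ΣzᵢKᵢ = 0.690; Σzᵢ/Kᵢ = 2.577.
Since ΣzᵢKᵢ < 1 the mixture is below its bubble point — single liquid phase.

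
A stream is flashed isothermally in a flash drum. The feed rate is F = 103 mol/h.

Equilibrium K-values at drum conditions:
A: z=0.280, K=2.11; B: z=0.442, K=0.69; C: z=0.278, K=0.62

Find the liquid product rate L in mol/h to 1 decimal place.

Material balance + equilibrium reduce to Σ zᵢ(Kᵢ−1)/(1+β(Kᵢ−1)) = 0.
Check two-phase: ΣzᵢKᵢ = 1.068 > 1 and Σzᵢ/Kᵢ = 1.222 > 1, so g(0) = 0.068 > 0 and g(1) = -0.222 < 0.
Newton iteration, β⁰ = 0.61:
  β = 0.610: g = -0.1212, g' = -0.255 → β = 0.135
  β = 0.135: g = 0.0158, g' = -0.352 → β = 0.180
  β = 0.180: g = 0.0004, g' = -0.333 → β = 0.182
Converged at β = 0.182.
Then V = β·F = 0.1816·103 = 18.7 mol/h and L = F − V = 84.3 mol/h.

L = 84.3 mol/h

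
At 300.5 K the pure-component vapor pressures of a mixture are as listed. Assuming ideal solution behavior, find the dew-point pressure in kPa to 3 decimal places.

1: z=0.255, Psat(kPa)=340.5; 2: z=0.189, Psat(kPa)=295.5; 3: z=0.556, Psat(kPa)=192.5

At the dew point ψ → 1, so Σzᵢ/Kᵢ = 1 with Kᵢ = Pᵢˢᵃᵗ/P ⇒ 1/P = Σzᵢ/Pᵢˢᵃᵗ.
1/P = 0.255/340.5 + 0.189/295.5 + 0.556/192.5 = 0.004277 ⇒ P = 233.819 kPa

Pdew = 233.819 kPa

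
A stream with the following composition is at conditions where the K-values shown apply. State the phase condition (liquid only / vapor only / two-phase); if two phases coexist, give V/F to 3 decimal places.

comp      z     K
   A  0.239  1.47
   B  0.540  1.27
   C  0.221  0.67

ΣzᵢKᵢ = 1.185; Σzᵢ/Kᵢ = 0.918.
Since Σzᵢ/Kᵢ < 1 the mixture is above its dew point — single vapor phase.

vapor only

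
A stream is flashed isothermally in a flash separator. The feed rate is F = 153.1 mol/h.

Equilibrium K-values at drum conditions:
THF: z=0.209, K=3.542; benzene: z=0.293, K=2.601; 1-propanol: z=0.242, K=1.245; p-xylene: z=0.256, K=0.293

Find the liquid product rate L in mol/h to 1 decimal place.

L = 28.5 mol/h

Newton iteration, V/F⁰ = 0.56:
  V/F = 0.560: g = 0.2191, g' = -0.801 → V/F = 0.834
  V/F = 0.834: g = -0.0203, g' = -1.046 → V/F = 0.814
Converged at V/F = 0.814.
Then V = V/F·F = 0.8138·153.1 = 124.6 mol/h and L = F − V = 28.5 mol/h.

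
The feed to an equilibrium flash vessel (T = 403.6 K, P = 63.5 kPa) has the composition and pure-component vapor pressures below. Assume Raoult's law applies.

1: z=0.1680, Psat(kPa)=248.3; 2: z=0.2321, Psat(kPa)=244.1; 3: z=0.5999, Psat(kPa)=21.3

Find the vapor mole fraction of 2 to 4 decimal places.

Raoult's law: Kᵢ = Pᵢˢᵃᵗ/P = Pᵢˢᵃᵗ/63.5.
  K_1 = 248.3/63.5 = 3.910236, K_2 = 244.1/63.5 = 3.844094, K_3 = 21.3/63.5 = 0.335433
Newton iteration, ψ⁰ = 0.62:
  ψ = 0.6200: g = -0.26483, g' = -1.1932 → ψ = 0.3980
  ψ = 0.3980: g = -0.00594, g' = -1.2082 → ψ = 0.3931
Converged at ψ = 0.3931.
Compositions from xᵢ = zᵢ/(1+ψ(Kᵢ−1)), yᵢ = Kᵢxᵢ:
  1: x = 0.0784, y = 0.3064
  2: x = 0.1096, y = 0.4212
  3: x = 0.8121, y = 0.2724

y_2 = 0.4212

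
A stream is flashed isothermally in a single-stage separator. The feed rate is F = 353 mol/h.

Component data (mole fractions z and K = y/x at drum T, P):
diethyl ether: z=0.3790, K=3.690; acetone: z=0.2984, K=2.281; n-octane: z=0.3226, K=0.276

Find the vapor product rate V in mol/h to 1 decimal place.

Let ψ = V/F and solve Σ zᵢ(Kᵢ−1)/(1+ψ(Kᵢ−1)) = 0.
Feasibility: ΣzᵢKᵢ = 2.1682, Σzᵢ/Kᵢ = 1.4024 — both > 1, two phases present.
Iterate (Newton) starting at ψ = 0.5:
  ψ = 0.5000: g = 0.30168, g' = -1.0961 → ψ = 0.7752
  ψ = 0.7752: g = -0.01014, g' = -1.2899 → ψ = 0.7674
  ψ = 0.7674: g = -0.00007, g' = -1.2728 → ψ = 0.7673
Converged at ψ = 0.7673.
Then V = ψ·F = 0.7673·353 = 270.9 mol/h and L = F − V = 82.1 mol/h.

V = 270.9 mol/h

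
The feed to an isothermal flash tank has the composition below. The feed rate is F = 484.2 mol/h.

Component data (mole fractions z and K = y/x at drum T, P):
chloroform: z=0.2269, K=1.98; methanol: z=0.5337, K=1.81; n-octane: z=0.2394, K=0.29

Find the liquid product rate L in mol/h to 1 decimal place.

L = 100.6 mol/h

Rachford–Rice: g(ψ) = Σ zᵢ(Kᵢ−1)/(1+ψ(Kᵢ−1)) = 0.
Feasibility: ΣzᵢKᵢ = 1.4847, Σzᵢ/Kᵢ = 1.2350 — both > 1, two phases present.
Newton–Raphson from ψ = 0.6:
  ψ = 0.6000: g = 0.13482, g' = -0.6113 → ψ = 0.8206
  ψ = 0.8206: g = -0.02427, g' = -0.8860 → ψ = 0.7932
  ψ = 0.7932: g = -0.00077, g' = -0.8311 → ψ = 0.7922
Converged at ψ = 0.7922.
Then V = ψ·F = 0.7922·484.2 = 383.6 mol/h and L = F − V = 100.6 mol/h.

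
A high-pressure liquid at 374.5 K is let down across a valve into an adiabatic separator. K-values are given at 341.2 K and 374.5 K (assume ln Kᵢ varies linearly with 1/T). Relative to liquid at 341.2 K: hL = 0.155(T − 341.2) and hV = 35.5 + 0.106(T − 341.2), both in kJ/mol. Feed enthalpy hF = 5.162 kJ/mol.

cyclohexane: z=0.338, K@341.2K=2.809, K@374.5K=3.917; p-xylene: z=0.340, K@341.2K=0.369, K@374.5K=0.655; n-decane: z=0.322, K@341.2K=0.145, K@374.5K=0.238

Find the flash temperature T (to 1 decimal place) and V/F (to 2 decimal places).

T = 345.5 K, V/F = 0.13

Adiabatic flash: solve Rachford–Rice at each trial T, then check hF = ψ·hV(T) + (1−ψ)·hL(T).
  T = 341.2 K: K = (2.809, 0.369, 0.145), RR gives ψ = 0.090, H_out = 3.198 kJ/mol
  T = 374.5 K: K = (3.917, 0.655, 0.238), RR gives ψ = 0.368, H_out = 17.630 kJ/mol
  T = 357.9 K: K = (3.344, 0.499, 0.188), RR gives ψ = 0.231, H_out = 10.585 kJ/mol
  T = 349.5 K: K = (3.070, 0.430, 0.166), RR gives ψ = 0.162, H_out = 6.965 kJ/mol
  T = 345.4 K: K = (2.940, 0.399, 0.155), RR gives ψ = 0.127, H_out = 5.137 kJ/mol
  T = 347.4 K: K = (3.003, 0.414, 0.160), RR gives ψ = 0.144, H_out = 6.035 kJ/mol
Linear interpolation between T = 345.4 (H_out = 5.137) and T = 347.4 (H_out = 6.035) on hF = 5.162 gives T ≈ 345.5 K, at which ψ = 0.13.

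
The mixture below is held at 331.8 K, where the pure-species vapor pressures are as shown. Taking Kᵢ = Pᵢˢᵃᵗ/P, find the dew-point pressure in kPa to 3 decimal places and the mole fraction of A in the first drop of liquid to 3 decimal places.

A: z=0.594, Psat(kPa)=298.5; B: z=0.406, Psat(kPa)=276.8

At the dew point ψ → 1, so Σzᵢ/Kᵢ = 1 with Kᵢ = Pᵢˢᵃᵗ/P ⇒ 1/P = Σzᵢ/Pᵢˢᵃᵗ.
1/P = 0.594/298.5 + 0.406/276.8 = 0.003457 ⇒ P = 289.292 kPa
xᵢ = zᵢP/Pᵢˢᵃᵗ ⇒ x_A = 0.594·289.292/298.5 = 0.576

Pdew = 289.292 kPa, x_A = 0.576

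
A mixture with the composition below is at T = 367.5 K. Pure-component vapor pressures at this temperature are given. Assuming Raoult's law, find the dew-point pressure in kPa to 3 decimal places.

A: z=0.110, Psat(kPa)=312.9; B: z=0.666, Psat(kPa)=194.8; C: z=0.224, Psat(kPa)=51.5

At the dew point ψ → 1, so Σzᵢ/Kᵢ = 1 with Kᵢ = Pᵢˢᵃᵗ/P ⇒ 1/P = Σzᵢ/Pᵢˢᵃᵗ.
1/P = 0.110/312.9 + 0.666/194.8 + 0.224/51.5 = 0.008120 ⇒ P = 123.153 kPa

Pdew = 123.153 kPa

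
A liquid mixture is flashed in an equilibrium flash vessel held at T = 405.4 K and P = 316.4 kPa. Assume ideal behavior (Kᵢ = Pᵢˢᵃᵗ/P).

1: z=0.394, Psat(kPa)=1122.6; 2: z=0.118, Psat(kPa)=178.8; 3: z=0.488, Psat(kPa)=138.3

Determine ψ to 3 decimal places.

Raoult's law: Kᵢ = Pᵢˢᵃᵗ/P = Pᵢˢᵃᵗ/316.4.
  K_1 = 1122.6/316.4 = 3.54804, K_2 = 178.8/316.4 = 0.56511, K_3 = 138.3/316.4 = 0.43710
Let ψ = V/F and solve Σ zᵢ(Kᵢ−1)/(1+ψ(Kᵢ−1)) = 0.
Check two-phase: ΣzᵢKᵢ = 1.678 > 1 and Σzᵢ/Kᵢ = 1.436 > 1, so g(0) = 0.678 > 0 and g(1) = -0.436 < 0.
Newton iteration, ψ⁰ = 0.57:
  ψ = 0.570: g = -0.0633, g' = -0.800 → ψ = 0.491
  ψ = 0.491: g = 0.0012, g' = -0.836 → ψ = 0.492
Converged at ψ = 0.492.

ψ = 0.492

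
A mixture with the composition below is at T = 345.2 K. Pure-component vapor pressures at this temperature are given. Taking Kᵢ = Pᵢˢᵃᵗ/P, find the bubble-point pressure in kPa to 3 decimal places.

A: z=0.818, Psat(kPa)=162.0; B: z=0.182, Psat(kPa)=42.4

Pbub = 140.233 kPa

At the bubble point ψ → 0, so ΣzᵢKᵢ = 1 with Kᵢ = Pᵢˢᵃᵗ/P ⇒ P = ΣzᵢPᵢˢᵃᵗ.
P = 0.818·162.0 + 0.182·42.4 = 140.233 kPa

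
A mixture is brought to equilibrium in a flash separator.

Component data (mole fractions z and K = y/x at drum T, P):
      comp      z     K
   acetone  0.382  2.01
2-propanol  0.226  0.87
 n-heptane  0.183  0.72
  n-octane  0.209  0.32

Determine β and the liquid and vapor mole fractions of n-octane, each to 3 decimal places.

β = 0.377, x_n-octane = 0.281, y_n-octane = 0.090

Let β = V/F and solve Σ zᵢ(Kᵢ−1)/(1+β(Kᵢ−1)) = 0.
g(0) = ΣzᵢKᵢ − 1 = 0.163 and g(1) = 1 − Σzᵢ/Kᵢ = -0.357, so a root lies in (0, 1).
Iterate (Newton) starting at β = 0.67:
  β = 0.670: g = -0.1262, g' = -0.491 → β = 0.413
  β = 0.413: g = -0.0143, g' = -0.404 → β = 0.377
Converged at β = 0.377.
Compositions from xᵢ = zᵢ/(1+β(Kᵢ−1)), yᵢ = Kᵢxᵢ:
  acetone: x = 0.277, y = 0.556
  2-propanol: x = 0.238, y = 0.207
  n-heptane: x = 0.205, y = 0.147
  n-octane: x = 0.281, y = 0.090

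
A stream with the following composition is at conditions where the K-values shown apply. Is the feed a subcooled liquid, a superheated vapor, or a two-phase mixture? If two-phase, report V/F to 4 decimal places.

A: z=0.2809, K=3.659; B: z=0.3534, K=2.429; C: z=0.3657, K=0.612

ΣzᵢKᵢ = 2.1100; Σzᵢ/Kᵢ = 0.8198.
Since Σzᵢ/Kᵢ < 1 the mixture is above its dew point — single vapor phase.

superheated vapor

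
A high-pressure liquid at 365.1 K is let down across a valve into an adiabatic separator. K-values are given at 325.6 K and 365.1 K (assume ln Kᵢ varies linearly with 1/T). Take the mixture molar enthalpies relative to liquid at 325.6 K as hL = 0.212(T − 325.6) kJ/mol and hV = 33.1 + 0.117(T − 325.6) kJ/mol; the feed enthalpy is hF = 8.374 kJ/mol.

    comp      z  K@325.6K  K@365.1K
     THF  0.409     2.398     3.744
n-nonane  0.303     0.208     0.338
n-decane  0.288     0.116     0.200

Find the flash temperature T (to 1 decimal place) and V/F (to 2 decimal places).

T = 338.2 K, V/F = 0.18

Adiabatic flash: solve Rachford–Rice at each trial T, then check hF = ψ·hV(T) + (1−ψ)·hL(T).
  T = 325.6 K: K = (2.398, 0.208, 0.116), RR gives ψ = 0.066, H_out = 2.182 kJ/mol
  T = 365.1 K: K = (3.744, 0.338, 0.200), RR gives ψ = 0.344, H_out = 18.464 kJ/mol
  T = 345.4 K: K = (3.036, 0.269, 0.155), RR gives ψ = 0.229, H_out = 11.351 kJ/mol
  T = 335.5 K: K = (2.708, 0.237, 0.135), RR gives ψ = 0.157, H_out = 7.145 kJ/mol
  T = 340.4 K: K = (2.868, 0.253, 0.144), RR gives ψ = 0.194, H_out = 9.301 kJ/mol
  T = 337.9 K: K = (2.786, 0.245, 0.139), RR gives ψ = 0.176, H_out = 8.221 kJ/mol
  T = 339.1 K: K = (2.825, 0.249, 0.142), RR gives ψ = 0.185, H_out = 8.744 kJ/mol
  T = 338.5 K: K = (2.805, 0.247, 0.141), RR gives ψ = 0.180, H_out = 8.484 kJ/mol
Linear interpolation between T = 337.9 (H_out = 8.221) and T = 338.5 (H_out = 8.484) on hF = 8.374 gives T ≈ 338.2 K, at which ψ = 0.18.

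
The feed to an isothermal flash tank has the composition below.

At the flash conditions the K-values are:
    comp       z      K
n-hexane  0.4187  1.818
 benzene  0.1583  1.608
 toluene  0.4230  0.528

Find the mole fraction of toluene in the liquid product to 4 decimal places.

x_toluene = 0.6157

Material balance + equilibrium reduce to Σ zᵢ(Kᵢ−1)/(1+ψ(Kᵢ−1)) = 0.
Feasibility: ΣzᵢKᵢ = 1.2391, Σzᵢ/Kᵢ = 1.1299 — both > 1, two phases present.
Iterate (Newton) starting at ψ = 0.5:
  ψ = 0.5000: g = 0.05556, g' = -0.3370 → ψ = 0.6649
  ψ = 0.6649: g = -0.00058, g' = -0.3474 → ψ = 0.6632
Converged at ψ = 0.6632.
Compositions from xᵢ = zᵢ/(1+ψ(Kᵢ−1)), yᵢ = Kᵢxᵢ:
  n-hexane: x = 0.2714, y = 0.4935
  benzene: x = 0.1128, y = 0.1814
  toluene: x = 0.6157, y = 0.3251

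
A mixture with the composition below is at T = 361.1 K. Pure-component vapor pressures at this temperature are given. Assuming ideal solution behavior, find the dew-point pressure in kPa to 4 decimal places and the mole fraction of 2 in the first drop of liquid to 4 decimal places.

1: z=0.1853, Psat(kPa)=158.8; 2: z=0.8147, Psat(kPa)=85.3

At the dew point ψ → 1, so Σzᵢ/Kᵢ = 1 with Kᵢ = Pᵢˢᵃᵗ/P ⇒ 1/P = Σzᵢ/Pᵢˢᵃᵗ.
1/P = 0.1853/158.8 + 0.8147/85.3 = 0.0107179 ⇒ P = 93.3021 kPa
xᵢ = zᵢP/Pᵢˢᵃᵗ ⇒ x_2 = 0.8147·93.3021/85.3 = 0.8911

Pdew = 93.3021 kPa, x_2 = 0.8911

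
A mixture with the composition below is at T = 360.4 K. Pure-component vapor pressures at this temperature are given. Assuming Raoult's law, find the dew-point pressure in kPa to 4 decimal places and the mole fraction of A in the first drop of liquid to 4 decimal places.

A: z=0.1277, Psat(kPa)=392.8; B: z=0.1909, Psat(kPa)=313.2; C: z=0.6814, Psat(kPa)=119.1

Pdew = 150.2436 kPa, x_A = 0.0488

At the dew point ψ → 1, so Σzᵢ/Kᵢ = 1 with Kᵢ = Pᵢˢᵃᵗ/P ⇒ 1/P = Σzᵢ/Pᵢˢᵃᵗ.
1/P = 0.1277/392.8 + 0.1909/313.2 + 0.6814/119.1 = 0.0066559 ⇒ P = 150.2436 kPa
xᵢ = zᵢP/Pᵢˢᵃᵗ ⇒ x_A = 0.1277·150.2436/392.8 = 0.0488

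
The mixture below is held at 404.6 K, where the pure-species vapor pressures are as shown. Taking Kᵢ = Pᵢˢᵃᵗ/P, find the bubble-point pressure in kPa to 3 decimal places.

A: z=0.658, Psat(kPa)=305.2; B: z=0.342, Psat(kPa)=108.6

Pbub = 237.963 kPa

At the bubble point ψ → 0, so ΣzᵢKᵢ = 1 with Kᵢ = Pᵢˢᵃᵗ/P ⇒ P = ΣzᵢPᵢˢᵃᵗ.
P = 0.658·305.2 + 0.342·108.6 = 237.963 kPa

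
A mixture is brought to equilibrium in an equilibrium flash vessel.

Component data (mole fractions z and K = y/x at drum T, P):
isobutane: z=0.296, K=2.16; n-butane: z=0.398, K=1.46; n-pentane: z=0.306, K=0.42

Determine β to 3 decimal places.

β = 0.762

Material balance + equilibrium reduce to Σ zᵢ(Kᵢ−1)/(1+β(Kᵢ−1)) = 0.
Check two-phase: ΣzᵢKᵢ = 1.349 > 1 and Σzᵢ/Kᵢ = 1.138 > 1, so g(0) = 0.349 > 0 and g(1) = -0.138 < 0.
Newton iteration, β⁰ = 0.5:
  β = 0.500: g = 0.1162, g' = -0.419 → β = 0.777
  β = 0.777: g = -0.0076, g' = -0.497 → β = 0.762
Converged at β = 0.762.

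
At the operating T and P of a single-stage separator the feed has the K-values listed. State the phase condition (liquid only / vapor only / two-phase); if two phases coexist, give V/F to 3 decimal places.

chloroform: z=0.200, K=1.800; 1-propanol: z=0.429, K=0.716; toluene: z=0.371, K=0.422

ΣzᵢKᵢ = 0.824; Σzᵢ/Kᵢ = 1.589.
Since ΣzᵢKᵢ < 1 the mixture is below its bubble point — single liquid phase.

liquid only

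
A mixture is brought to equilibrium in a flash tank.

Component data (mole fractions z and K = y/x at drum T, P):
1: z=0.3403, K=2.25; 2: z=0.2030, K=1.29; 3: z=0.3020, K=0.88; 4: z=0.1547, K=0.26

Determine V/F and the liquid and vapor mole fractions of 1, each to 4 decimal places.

Newton–Raphson from V/F = 0.42:
  V/F = 0.4200: g = 0.12715, g' = -0.4254 → V/F = 0.7189
  V/F = 0.7189: g = -0.01151, g' = -0.5512 → V/F = 0.6980
  V/F = 0.6980: g = -0.00021, g' = -0.5311 → V/F = 0.6976
Converged at V/F = 0.6976.
Compositions from xᵢ = zᵢ/(1+V/F(Kᵢ−1)), yᵢ = Kᵢxᵢ:
  1: x = 0.1818, y = 0.4090
  2: x = 0.1688, y = 0.2178
  3: x = 0.3296, y = 0.2900
  4: x = 0.3198, y = 0.0831

V/F = 0.6976, x_1 = 0.1818, y_1 = 0.4090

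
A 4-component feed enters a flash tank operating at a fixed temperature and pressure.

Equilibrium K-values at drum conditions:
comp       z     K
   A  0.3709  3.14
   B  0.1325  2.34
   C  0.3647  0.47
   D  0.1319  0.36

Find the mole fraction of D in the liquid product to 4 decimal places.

Newton–Raphson from ψ = 0.45:
  ψ = 0.4500: g = 0.14271, g' = -0.8166 → ψ = 0.6248
  ψ = 0.6248: g = 0.00664, g' = -0.7605 → ψ = 0.6335
Converged at ψ = 0.6335.
Compositions from xᵢ = zᵢ/(1+ψ(Kᵢ−1)), yᵢ = Kᵢxᵢ:
  A: x = 0.1574, y = 0.4944
  B: x = 0.0717, y = 0.1677
  C: x = 0.5490, y = 0.2580
  D: x = 0.2218, y = 0.0799

x_D = 0.2218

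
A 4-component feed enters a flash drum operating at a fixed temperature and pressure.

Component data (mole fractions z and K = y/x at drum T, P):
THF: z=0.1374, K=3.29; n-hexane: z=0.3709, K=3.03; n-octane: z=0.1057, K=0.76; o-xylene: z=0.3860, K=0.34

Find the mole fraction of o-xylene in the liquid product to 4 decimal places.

x_o-xylene = 0.6553

Newton–Raphson from ψ = 0.65:
  ψ = 0.6500: g = -0.02517, g' = -0.9247 → ψ = 0.6228
  ψ = 0.6228: g = -0.00016, g' = -0.9137 → ψ = 0.6226
Converged at ψ = 0.6226.
Compositions from xᵢ = zᵢ/(1+ψ(Kᵢ−1)), yᵢ = Kᵢxᵢ:
  THF: x = 0.0566, y = 0.1864
  n-hexane: x = 0.1638, y = 0.4964
  n-octane: x = 0.1243, y = 0.0944
  o-xylene: x = 0.6553, y = 0.2228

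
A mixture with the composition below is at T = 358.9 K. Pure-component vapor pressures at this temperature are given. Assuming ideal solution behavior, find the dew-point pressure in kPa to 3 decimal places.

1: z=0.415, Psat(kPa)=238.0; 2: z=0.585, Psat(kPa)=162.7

Pdew = 187.291 kPa

At the dew point ψ → 1, so Σzᵢ/Kᵢ = 1 with Kᵢ = Pᵢˢᵃᵗ/P ⇒ 1/P = Σzᵢ/Pᵢˢᵃᵗ.
1/P = 0.415/238.0 + 0.585/162.7 = 0.005339 ⇒ P = 187.291 kPa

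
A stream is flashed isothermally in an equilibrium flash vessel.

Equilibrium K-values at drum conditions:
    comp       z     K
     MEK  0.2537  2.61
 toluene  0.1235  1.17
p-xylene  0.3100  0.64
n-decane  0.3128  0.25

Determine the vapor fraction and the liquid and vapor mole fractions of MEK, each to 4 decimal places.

ψ = 0.1042, x_MEK = 0.2173, y_MEK = 0.5671

Material balance + equilibrium reduce to Σ zᵢ(Kᵢ−1)/(1+ψ(Kᵢ−1)) = 0.
g(0) = ΣzᵢKᵢ − 1 = 0.0833 and g(1) = 1 − Σzᵢ/Kᵢ = -0.9383, so a root lies in (0, 1).
Newton iteration, ψ⁰ = 0.5:
  ψ = 0.5000: g = -0.26582, g' = -0.7151 → ψ = 0.1283
  ψ = 0.1283: g = -0.01748, g' = -0.7147 → ψ = 0.1038
  ψ = 0.1038: g = 0.00026, g' = -0.7365 → ψ = 0.1042
Converged at ψ = 0.1042.
Compositions from xᵢ = zᵢ/(1+ψ(Kᵢ−1)), yᵢ = Kᵢxᵢ:
  MEK: x = 0.2173, y = 0.5671
  toluene: x = 0.1214, y = 0.1420
  p-xylene: x = 0.3221, y = 0.2061
  n-decane: x = 0.3393, y = 0.0848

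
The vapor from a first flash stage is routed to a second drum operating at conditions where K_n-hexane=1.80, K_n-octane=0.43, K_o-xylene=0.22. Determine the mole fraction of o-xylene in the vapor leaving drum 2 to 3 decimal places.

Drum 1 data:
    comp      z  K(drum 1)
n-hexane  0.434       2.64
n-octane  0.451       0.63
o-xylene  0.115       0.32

y_o-xylene (drum 2) = 0.020

Drum 1:
Material balance + equilibrium reduce to Σ zᵢ(Kᵢ−1)/(1+ψ₁(Kᵢ−1)) = 0.
g(0) = ΣzᵢKᵢ − 1 = 0.467 and g(1) = 1 − Σzᵢ/Kᵢ = -0.240, so a root lies in (0, 1).
Newton iteration, ψ₁⁰ = 0.67:
  ψ₁ = 0.670: g = -0.0264, g' = -0.554 → ψ₁ = 0.622
Converged at ψ₁ = 0.622.
Drum-1 compositions:
  n-hexane: x = 0.215, y = 0.567
  n-octane: x = 0.586, y = 0.369
  o-xylene: x = 0.199, y = 0.064
Drum-2 feed = drum-1 vapor: z₂ = (0.5671, 0.3691, 0.0638).
Drum 2:
Iterate (Newton) starting at ψ₂ = 0.41:
  ψ₂ = 0.410: g = -0.0060, g' = -0.494 → ψ₂ = 0.398
Converged at ψ₂ = 0.398.
  n-hexane: x = 0.430, y = 0.774
  n-octane: x = 0.477, y = 0.205
  o-xylene: x = 0.092, y = 0.020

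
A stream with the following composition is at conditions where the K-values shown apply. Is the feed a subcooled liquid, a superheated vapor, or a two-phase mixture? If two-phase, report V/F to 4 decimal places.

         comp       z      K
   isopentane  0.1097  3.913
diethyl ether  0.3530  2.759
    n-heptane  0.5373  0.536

two-phase, V/F = 0.7248

ΣzᵢKᵢ = 1.6912; Σzᵢ/Kᵢ = 1.1584.
Both exceed 1, so a two-phase solution exists.
Material balance + equilibrium reduce to Σ zᵢ(Kᵢ−1)/(1+ψ(Kᵢ−1)) = 0.
Newton–Raphson from ψ = 0.5:
  ψ = 0.5000: g = 0.13584, g' = -0.6596 → ψ = 0.7059
  ψ = 0.7059: g = 0.01079, g' = -0.5728 → ψ = 0.7248
Converged at ψ = 0.7248.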